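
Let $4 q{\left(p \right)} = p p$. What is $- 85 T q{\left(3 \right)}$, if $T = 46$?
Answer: $- \frac{17595}{2} \approx -8797.5$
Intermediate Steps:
$q{\left(p \right)} = \frac{p^{2}}{4}$ ($q{\left(p \right)} = \frac{p p}{4} = \frac{p^{2}}{4}$)
$- 85 T q{\left(3 \right)} = \left(-85\right) 46 \frac{3^{2}}{4} = - 3910 \cdot \frac{1}{4} \cdot 9 = \left(-3910\right) \frac{9}{4} = - \frac{17595}{2}$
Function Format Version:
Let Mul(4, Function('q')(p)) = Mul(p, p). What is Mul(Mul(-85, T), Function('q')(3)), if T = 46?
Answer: Rational(-17595, 2) ≈ -8797.5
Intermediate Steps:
Function('q')(p) = Mul(Rational(1, 4), Pow(p, 2)) (Function('q')(p) = Mul(Rational(1, 4), Mul(p, p)) = Mul(Rational(1, 4), Pow(p, 2)))
Mul(Mul(-85, T), Function('q')(3)) = Mul(Mul(-85, 46), Mul(Rational(1, 4), Pow(3, 2))) = Mul(-3910, Mul(Rational(1, 4), 9)) = Mul(-3910, Rational(9, 4)) = Rational(-17595, 2)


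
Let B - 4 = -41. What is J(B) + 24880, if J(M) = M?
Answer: 24843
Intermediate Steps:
B = -37 (B = 4 - 41 = -37)
J(B) + 24880 = -37 + 24880 = 24843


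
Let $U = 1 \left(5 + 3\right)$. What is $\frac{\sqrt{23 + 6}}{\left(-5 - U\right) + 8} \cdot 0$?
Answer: $0$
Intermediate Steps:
$U = 8$ ($U = 1 \cdot 8 = 8$)
$\frac{\sqrt{23 + 6}}{\left(-5 - U\right) + 8} \cdot 0 = \frac{\sqrt{23 + 6}}{\left(-5 - 8\right) + 8} \cdot 0 = \frac{\sqrt{29}}{\left(-5 - 8\right) + 8} \cdot 0 = \frac{\sqrt{29}}{-13 + 8} \cdot 0 = \frac{\sqrt{29}}{-5} \cdot 0 = \sqrt{29} \left(- \frac{1}{5}\right) 0 = - \frac{\sqrt{29}}{5} \cdot 0 = 0$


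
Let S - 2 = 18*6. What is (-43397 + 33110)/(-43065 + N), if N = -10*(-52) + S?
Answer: 1143/4715 ≈ 0.24242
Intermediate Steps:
S = 110 (S = 2 + 18*6 = 2 + 108 = 110)
N = 630 (N = -10*(-52) + 110 = 520 + 110 = 630)
(-43397 + 33110)/(-43065 + N) = (-43397 + 33110)/(-43065 + 630) = -10287/(-42435) = -10287*(-1/42435) = 1143/4715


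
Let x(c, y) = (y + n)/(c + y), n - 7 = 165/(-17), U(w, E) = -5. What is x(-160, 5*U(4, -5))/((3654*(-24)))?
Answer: -157/91934640 ≈ -1.7077e-6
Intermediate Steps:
n = -46/17 (n = 7 + 165/(-17) = 7 + 165*(-1/17) = 7 - 165/17 = -46/17 ≈ -2.7059)
x(c, y) = (-46/17 + y)/(c + y) (x(c, y) = (y - 46/17)/(c + y) = (-46/17 + y)/(c + y))
x(-160, 5*U(4, -5))/((3654*(-24))) = ((-46/17 + 5*(-5))/(-160 + 5*(-5)))/((3654*(-24))) = ((-46/17 - 25)/(-160 - 25))/(-87696) = (-471/17/(-185))*(-1/87696) = -1/185*(-471/17)*(-1/87696) = (471/3145)*(-1/87696) = -157/91934640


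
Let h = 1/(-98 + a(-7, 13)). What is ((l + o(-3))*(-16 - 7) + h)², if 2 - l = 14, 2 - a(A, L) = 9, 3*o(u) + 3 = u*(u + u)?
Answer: 285745216/11025 ≈ 25918.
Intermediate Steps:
o(u) = -1 + 2*u²/3 (o(u) = -1 + (u*(u + u))/3 = -1 + (u*(2*u))/3 = -1 + (2*u²)/3 = -1 + 2*u²/3)
a(A, L) = -7 (a(A, L) = 2 - 1*9 = 2 - 9 = -7)
l = -12 (l = 2 - 1*14 = 2 - 14 = -12)
h = -1/105 (h = 1/(-98 - 7) = 1/(-105) = -1/105 ≈ -0.0095238)
((l + o(-3))*(-16 - 7) + h)² = ((-12 + (-1 + (⅔)*(-3)²))*(-16 - 7) - 1/105)² = ((-12 + (-1 + (⅔)*9))*(-23) - 1/105)² = ((-12 + (-1 + 6))*(-23) - 1/105)² = ((-12 + 5)*(-23) - 1/105)² = (-7*(-23) - 1/105)² = (161 - 1/105)² = (16904/105)² = 285745216/11025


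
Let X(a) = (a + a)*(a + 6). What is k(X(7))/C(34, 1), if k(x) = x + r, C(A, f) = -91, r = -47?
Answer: -135/91 ≈ -1.4835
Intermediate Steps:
X(a) = 2*a*(6 + a) (X(a) = (2*a)*(6 + a) = 2*a*(6 + a))
k(x) = -47 + x (k(x) = x - 47 = -47 + x)
k(X(7))/C(34, 1) = (-47 + 2*7*(6 + 7))/(-91) = (-47 + 2*7*13)*(-1/91) = (-47 + 182)*(-1/91) = 135*(-1/91) = -135/91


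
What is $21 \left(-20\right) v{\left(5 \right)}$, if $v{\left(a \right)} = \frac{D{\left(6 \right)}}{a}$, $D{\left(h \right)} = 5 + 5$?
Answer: $-840$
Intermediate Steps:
$D{\left(h \right)} = 10$
$v{\left(a \right)} = \frac{10}{a}$
$21 \left(-20\right) v{\left(5 \right)} = 21 \left(-20\right) \frac{10}{5} = - 420 \cdot 10 \cdot \frac{1}{5} = \left(-420\right) 2 = -840$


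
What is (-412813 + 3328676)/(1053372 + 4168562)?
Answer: 2915863/5221934 ≈ 0.55839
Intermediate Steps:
(-412813 + 3328676)/(1053372 + 4168562) = 2915863/5221934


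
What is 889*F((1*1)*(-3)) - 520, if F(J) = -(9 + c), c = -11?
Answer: 1258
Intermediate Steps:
F(J) = 2 (F(J) = -(9 - 11) = -1*(-2) = 2)
889*F((1*1)*(-3)) - 520 = 889*2 - 520 = 1778 - 520 = 1258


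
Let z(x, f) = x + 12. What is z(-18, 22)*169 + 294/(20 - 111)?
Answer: -13224/13 ≈ -1017.2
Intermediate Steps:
z(x, f) = 12 + x
z(-18, 22)*169 + 294/(20 - 111) = (12 - 18)*169 + 294/(20 - 111) = -6*169 + 294/(-91) = -1014 + 294*(-1/91) = -1014 - 42/13 = -13224/13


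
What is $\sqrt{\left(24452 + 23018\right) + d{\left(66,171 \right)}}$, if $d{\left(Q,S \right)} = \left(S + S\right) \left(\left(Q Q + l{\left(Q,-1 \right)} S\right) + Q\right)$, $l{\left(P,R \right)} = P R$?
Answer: $i \sqrt{2300018} \approx 1516.6 i$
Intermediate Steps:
$d{\left(Q,S \right)} = 2 S \left(Q + Q^{2} - Q S\right)$ ($d{\left(Q,S \right)} = \left(S + S\right) \left(\left(Q Q + Q \left(-1\right) S\right) + Q\right) = 2 S \left(\left(Q^{2} + - Q S\right) + Q\right) = 2 S \left(\left(Q^{2} - Q S\right) + Q\right) = 2 S \left(Q + Q^{2} - Q S\right)$)
$\sqrt{\left(24452 + 23018\right) + d{\left(66,171 \right)}} = \sqrt{\left(24452 + 23018\right) + 2 \cdot 66 \cdot 171 \left(1 + 66 - 171\right)} = \sqrt{47470 + 2 \cdot 66 \cdot 171 \left(1 + 66 - 171\right)} = \sqrt{47470 + 2 \cdot 66 \cdot 171 \left(-104\right)} = \sqrt{47470 - 2347488} = \sqrt{-2300018} = i \sqrt{2300018}$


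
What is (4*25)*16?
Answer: 1600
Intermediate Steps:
(4*25)*16 = 100*16 = 1600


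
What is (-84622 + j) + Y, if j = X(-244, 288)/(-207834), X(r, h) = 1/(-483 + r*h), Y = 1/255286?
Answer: -79418928639433666421/938513963781405 ≈ -84622.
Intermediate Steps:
Y = 1/255286 ≈ 3.9172e-6
X(r, h) = 1/(-483 + h*r)
j = 1/14705294670 (j = 1/((-483 + 288*(-244))*(-207834)) = -1/207834/(-483 - 70272) = -1/207834/(-70755) = -1/70755*(-1/207834) = 1/14705294670 ≈ 6.8003e-11)
(-84622 + j) + Y = (-84622 + 1/14705294670) + 1/255286 = -1244391445564739/14705294670 + 1/255286 = -79418928639433666421/938513963781405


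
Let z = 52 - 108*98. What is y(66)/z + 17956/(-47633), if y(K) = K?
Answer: -96128185/250835378 ≈ -0.38323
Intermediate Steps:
z = -10532 (z = 52 - 10584 = -10532)
y(66)/z + 17956/(-47633) = 66/(-10532) + 17956/(-47633) = 66*(-1/10532) + 17956*(-1/47633) = -33/5266 - 17956/47633 = -96128185/250835378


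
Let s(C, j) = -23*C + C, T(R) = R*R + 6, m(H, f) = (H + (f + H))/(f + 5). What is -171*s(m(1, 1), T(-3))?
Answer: 1881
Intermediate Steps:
m(H, f) = (f + 2*H)/(5 + f) (m(H, f) = (H + (H + f))/(5 + f) = (f + 2*H)/(5 + f))
T(R) = 6 + R**2 (T(R) = R**2 + 6 = 6 + R**2)
s(C, j) = -22*C
-171*s(m(1, 1), T(-3)) = -(-3762)*(1 + 2*1)/(5 + 1) = -(-3762)*(1 + 2)/6 = -(-3762)*(1/6)*3 = -(-3762)/2 = -171*(-11) = 1881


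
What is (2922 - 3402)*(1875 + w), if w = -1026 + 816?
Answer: -799200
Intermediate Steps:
w = -210
(2922 - 3402)*(1875 + w) = (2922 - 3402)*(1875 - 210) = -480*1665 = -799200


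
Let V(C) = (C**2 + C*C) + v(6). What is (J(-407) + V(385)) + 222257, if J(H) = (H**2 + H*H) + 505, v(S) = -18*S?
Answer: 850402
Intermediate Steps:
V(C) = -108 + 2*C**2 (V(C) = (C**2 + C*C) - 18*6 = (C**2 + C**2) - 108 = 2*C**2 - 108 = -108 + 2*C**2)
J(H) = 505 + 2*H**2 (J(H) = (H**2 + H**2) + 505 = 2*H**2 + 505 = 505 + 2*H**2)
(J(-407) + V(385)) + 222257 = ((505 + 2*(-407)**2) + (-108 + 2*385**2)) + 222257 = ((505 + 2*165649) + (-108 + 2*148225)) + 222257 = ((505 + 331298) + (-108 + 296450)) + 222257 = (331803 + 296342) + 222257 = 628145 + 222257 = 850402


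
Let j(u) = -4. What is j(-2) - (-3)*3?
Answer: 5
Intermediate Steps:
j(-2) - (-3)*3 = -4 - (-3)*3 = -4 - 1*(-9) = -4 + 9 = 5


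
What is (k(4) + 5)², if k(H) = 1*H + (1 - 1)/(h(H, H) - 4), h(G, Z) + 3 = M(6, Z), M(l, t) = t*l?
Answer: 81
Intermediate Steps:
M(l, t) = l*t
h(G, Z) = -3 + 6*Z
k(H) = H (k(H) = 1*H + (1 - 1)/((-3 + 6*H) - 4) = H + 0/(-7 + 6*H) = H + 0 = H)
(k(4) + 5)² = (4 + 5)² = 9² = 81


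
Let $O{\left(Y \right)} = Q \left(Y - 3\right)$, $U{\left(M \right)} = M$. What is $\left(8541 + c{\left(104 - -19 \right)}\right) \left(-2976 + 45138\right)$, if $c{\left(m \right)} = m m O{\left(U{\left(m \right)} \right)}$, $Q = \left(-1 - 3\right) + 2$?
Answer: $-152728429878$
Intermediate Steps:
$Q = -2$ ($Q = -4 + 2 = -2$)
$O{\left(Y \right)} = 6 - 2 Y$ ($O{\left(Y \right)} = - 2 \left(Y - 3\right) = - 2 \left(-3 + Y\right) = 6 - 2 Y$)
$c{\left(m \right)} = m^{2} \left(6 - 2 m\right)$ ($c{\left(m \right)} = m m \left(6 - 2 m\right) = m^{2} \left(6 - 2 m\right)$)
$\left(8541 + c{\left(104 - -19 \right)}\right) \left(-2976 + 45138\right) = \left(8541 + 2 \left(104 - -19\right)^{2} \left(3 - \left(104 - -19\right)\right)\right) \left(-2976 + 45138\right) = \left(8541 + 2 \left(104 + 19\right)^{2} \left(3 - \left(104 + 19\right)\right)\right) 42162 = \left(8541 + 2 \cdot 123^{2} \left(3 - 123\right)\right) 42162 = \left(8541 + 2 \cdot 15129 \left(3 - 123\right)\right) 42162 = \left(8541 + 2 \cdot 15129 \left(-120\right)\right) 42162 = \left(8541 - 3630960\right) 42162 = \left(-3622419\right) 42162 = -152728429878$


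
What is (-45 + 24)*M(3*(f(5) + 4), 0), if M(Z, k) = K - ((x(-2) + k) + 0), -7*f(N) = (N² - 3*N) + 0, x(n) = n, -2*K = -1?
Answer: -105/2 ≈ -52.500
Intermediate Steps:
K = ½ (K = -½*(-1) = ½ ≈ 0.50000)
f(N) = -N²/7 + 3*N/7 (f(N) = -((N² - 3*N) + 0)/7 = -(N² - 3*N)/7 = -N²/7 + 3*N/7)
M(Z, k) = 5/2 - k (M(Z, k) = ½ - ((-2 + k) + 0) = ½ - (-2 + k) = ½ + (2 - k) = 5/2 - k)
(-45 + 24)*M(3*(f(5) + 4), 0) = (-45 + 24)*(5/2 - 1*0) = -21*(5/2 + 0) = -21*5/2 = -105/2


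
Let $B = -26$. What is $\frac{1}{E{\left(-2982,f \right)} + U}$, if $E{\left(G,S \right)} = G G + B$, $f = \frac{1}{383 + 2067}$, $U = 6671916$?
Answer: $\frac{1}{15564214} \approx 6.425 \cdot 10^{-8}$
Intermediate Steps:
$f = \frac{1}{2450} \approx 0.00040816$
$E{\left(G,S \right)} = -26 + G^{2}$ ($E{\left(G,S \right)} = G G - 26 = G^{2} - 26 = -26 + G^{2}$)
$\frac{1}{E{\left(-2982,f \right)} + U} = \frac{1}{\left(-26 + \left(-2982\right)^{2}\right) + 6671916} = \frac{1}{\left(-26 + 8892324\right) + 6671916} = \frac{1}{8892298 + 6671916} = \frac{1}{15564214}$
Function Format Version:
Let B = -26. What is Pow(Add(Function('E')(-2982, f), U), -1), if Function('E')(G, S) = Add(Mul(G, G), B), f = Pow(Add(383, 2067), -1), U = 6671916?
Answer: Rational(1, 15564214) ≈ 6.4250e-8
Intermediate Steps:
f = Rational(1, 2450) (f = Pow(2450, -1) = Rational(1, 2450) ≈ 0.00040816)
Function('E')(G, S) = Add(-26, Pow(G, 2)) (Function('E')(G, S) = Add(Mul(G, G), -26) = Add(Pow(G, 2), -26) = Add(-26, Pow(G, 2)))
Pow(Add(Function('E')(-2982, f), U), -1) = Pow(Add(Add(-26, Pow(-2982, 2)), 6671916), -1) = Pow(Add(Add(-26, 8892324), 6671916), -1) = Pow(Add(8892298, 6671916), -1) = Pow(15564214, -1) = Rational(1, 15564214)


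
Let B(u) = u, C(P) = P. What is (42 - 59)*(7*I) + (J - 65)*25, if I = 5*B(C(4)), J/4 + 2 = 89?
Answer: 4695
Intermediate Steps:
J = 348 (J = -8 + 4*89 = -8 + 356 = 348)
I = 20 (I = 5*4 = 20)
(42 - 59)*(7*I) + (J - 65)*25 = (42 - 59)*(7*20) + (348 - 65)*25 = -17*140 + 283*25 = -2380 + 7075 = 4695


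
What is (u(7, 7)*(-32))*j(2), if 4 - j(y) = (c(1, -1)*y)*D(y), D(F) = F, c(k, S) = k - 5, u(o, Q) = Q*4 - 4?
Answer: -15360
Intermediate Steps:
u(o, Q) = -4 + 4*Q (u(o, Q) = 4*Q - 4 = -4 + 4*Q)
c(k, S) = -5 + k
j(y) = 4 + 4*y**2 (j(y) = 4 - (-5 + 1)*y*y = 4 - (-4*y)*y = 4 - (-4)*y**2 = 4 + 4*y**2)
(u(7, 7)*(-32))*j(2) = ((-4 + 4*7)*(-32))*(4 + 4*2**2) = ((-4 + 28)*(-32))*(4 + 4*4) = (24*(-32))*(4 + 16) = -768*20 = -15360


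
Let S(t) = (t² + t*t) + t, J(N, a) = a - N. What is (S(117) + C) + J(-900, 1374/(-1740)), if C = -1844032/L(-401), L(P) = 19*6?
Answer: 201971657/16530 ≈ 12218.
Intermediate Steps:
L(P) = 114
S(t) = t + 2*t² (S(t) = (t² + t²) + t = 2*t² + t = t + 2*t²)
C = -922016/57 (C = -1844032/114 = -1844032*1/114 = -922016/57 ≈ -16176.)
(S(117) + C) + J(-900, 1374/(-1740)) = (117*(1 + 2*117) - 922016/57) + (1374/(-1740) - 1*(-900)) = (117*(1 + 234) - 922016/57) + (1374*(-1/1740) + 900) = (117*235 - 922016/57) + (-229/290 + 900) = (27495 - 922016/57) + 260771/290 = 645199/57 + 260771/290 = 201971657/16530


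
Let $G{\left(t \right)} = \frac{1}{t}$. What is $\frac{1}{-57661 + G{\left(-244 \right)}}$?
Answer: $- \frac{244}{14069285} \approx -1.7343 \cdot 10^{-5}$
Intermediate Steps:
$\frac{1}{-57661 + G{\left(-244 \right)}} = \frac{1}{-57661 + \frac{1}{-244}} = \frac{1}{-57661 - \frac{1}{244}} = \frac{1}{- \frac{14069285}{244}} = - \frac{244}{14069285}$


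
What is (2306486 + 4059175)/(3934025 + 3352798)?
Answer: 2121887/2428941 ≈ 0.87358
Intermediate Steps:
(2306486 + 4059175)/(3934025 + 3352798) = 6365661/7286823 = 6365661*(1/7286823) = 2121887/2428941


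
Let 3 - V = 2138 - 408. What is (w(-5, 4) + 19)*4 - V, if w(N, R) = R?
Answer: 1819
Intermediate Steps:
V = -1727 (V = 3 - (2138 - 408) = 3 - 1*1730 = 3 - 1730 = -1727)
(w(-5, 4) + 19)*4 - V = (4 + 19)*4 - 1*(-1727) = 23*4 + 1727 = 92 + 1727 = 1819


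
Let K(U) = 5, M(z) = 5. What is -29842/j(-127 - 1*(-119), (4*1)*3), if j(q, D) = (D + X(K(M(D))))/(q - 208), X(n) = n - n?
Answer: 537156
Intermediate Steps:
X(n) = 0
j(q, D) = D/(-208 + q) (j(q, D) = (D + 0)/(q - 208) = D/(-208 + q))
-29842/j(-127 - 1*(-119), (4*1)*3) = -29842/(((4*1)*3)/(-208 + (-127 - 1*(-119)))) = -29842/((4*3)/(-208 + (-127 + 119))) = -29842/(12/(-208 - 8)) = -29842/(12/(-216)) = -29842/(12*(-1/216)) = -29842/(-1/18) = -29842*(-18) = 537156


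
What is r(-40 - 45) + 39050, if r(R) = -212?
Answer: 38838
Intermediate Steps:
r(-40 - 45) + 39050 = -212 + 39050 = 38838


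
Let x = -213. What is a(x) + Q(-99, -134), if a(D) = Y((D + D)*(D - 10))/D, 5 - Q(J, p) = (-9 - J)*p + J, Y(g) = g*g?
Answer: -42356944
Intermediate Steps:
Y(g) = g**2
Q(J, p) = 5 - J - p*(-9 - J) (Q(J, p) = 5 - ((-9 - J)*p + J) = 5 - (p*(-9 - J) + J) = 5 - (J + p*(-9 - J)) = 5 + (-J - p*(-9 - J)) = 5 - J - p*(-9 - J))
a(D) = 4*D*(-10 + D)**2 (a(D) = ((D + D)*(D - 10))**2/D = ((2*D)*(-10 + D))**2/D = (2*D*(-10 + D))**2/D = (4*D**2*(-10 + D)**2)/D = 4*D*(-10 + D)**2)
a(x) + Q(-99, -134) = 4*(-213)*(-10 - 213)**2 + (5 - 1*(-99) + 9*(-134) - 99*(-134)) = 4*(-213)*(-223)**2 + (5 + 99 - 1206 + 13266) = 4*(-213)*49729 + 12164 = -42369108 + 12164 = -42356944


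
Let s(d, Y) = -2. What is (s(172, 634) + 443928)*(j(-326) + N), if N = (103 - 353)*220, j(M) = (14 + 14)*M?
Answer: -28468086528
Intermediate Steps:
j(M) = 28*M
N = -55000 (N = -250*220 = -55000)
(s(172, 634) + 443928)*(j(-326) + N) = (-2 + 443928)*(28*(-326) - 55000) = 443926*(-9128 - 55000) = 443926*(-64128) = -28468086528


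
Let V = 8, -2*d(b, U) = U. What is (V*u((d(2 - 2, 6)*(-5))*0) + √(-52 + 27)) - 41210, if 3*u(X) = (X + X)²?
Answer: -41210 + 5*I ≈ -41210.0 + 5.0*I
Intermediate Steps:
d(b, U) = -U/2
u(X) = 4*X²/3 (u(X) = (X + X)²/3 = (2*X)²/3 = (4*X²)/3 = 4*X²/3)
(V*u((d(2 - 2, 6)*(-5))*0) + √(-52 + 27)) - 41210 = (8*(4*((-½*6*(-5))*0)²/3) + √(-52 + 27)) - 41210 = (8*(4*(-3*(-5)*0)²/3) + √(-25)) - 41210 = (8*(4*(15*0)²/3) + 5*I) - 41210 = (8*((4/3)*0²) + 5*I) - 41210 = (8*((4/3)*0) + 5*I) - 41210 = (8*0 + 5*I) - 41210 = (0 + 5*I) - 41210 = 5*I - 41210 = -41210 + 5*I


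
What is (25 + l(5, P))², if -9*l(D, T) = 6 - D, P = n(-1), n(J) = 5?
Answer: 50176/81 ≈ 619.46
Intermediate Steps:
P = 5
l(D, T) = -⅔ + D/9 (l(D, T) = -(6 - D)/9 = -⅔ + D/9)
(25 + l(5, P))² = (25 + (-⅔ + (⅑)*5))² = (25 + (-⅔ + 5/9))² = (25 - ⅑)² = (224/9)² = 50176/81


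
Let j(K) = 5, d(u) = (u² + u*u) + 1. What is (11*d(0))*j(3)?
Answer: 55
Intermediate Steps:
d(u) = 1 + 2*u² (d(u) = (u² + u²) + 1 = 2*u² + 1 = 1 + 2*u²)
(11*d(0))*j(3) = (11*(1 + 2*0²))*5 = (11*(1 + 2*0))*5 = (11*(1 + 0))*5 = (11*1)*5 = 11*5 = 55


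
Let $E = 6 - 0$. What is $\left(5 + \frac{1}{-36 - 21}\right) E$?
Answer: $\frac{568}{19} \approx 29.895$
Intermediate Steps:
$E = 6$ ($E = 6 + 0 = 6$)
$\left(5 + \frac{1}{-36 - 21}\right) E = \left(5 + \frac{1}{-36 - 21}\right) 6 = \left(5 + \frac{1}{-57}\right) 6 = \left(5 - \frac{1}{57}\right) 6 = \frac{284}{57} \cdot 6 = \frac{568}{19}$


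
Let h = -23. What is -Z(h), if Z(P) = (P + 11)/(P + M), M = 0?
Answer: -12/23 ≈ -0.52174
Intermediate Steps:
Z(P) = (11 + P)/P (Z(P) = (P + 11)/(P + 0) = (11 + P)/P)
-Z(h) = -(11 - 23)/(-23) = -(-1)*(-12)/23 = -1*12/23 = -12/23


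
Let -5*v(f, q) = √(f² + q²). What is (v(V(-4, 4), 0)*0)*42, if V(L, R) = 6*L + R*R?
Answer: 0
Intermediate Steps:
V(L, R) = R² + 6*L (V(L, R) = 6*L + R² = R² + 6*L)
v(f, q) = -√(f² + q²)/5
(v(V(-4, 4), 0)*0)*42 = (-√((4² + 6*(-4))² + 0²)/5*0)*42 = (-√((16 - 24)² + 0)/5*0)*42 = (-√((-8)² + 0)/5*0)*42 = (-√(64 + 0)/5*0)*42 = (-√64/5*0)*42 = (-⅕*8*0)*42 = -8/5*0*42 = 0*42 = 0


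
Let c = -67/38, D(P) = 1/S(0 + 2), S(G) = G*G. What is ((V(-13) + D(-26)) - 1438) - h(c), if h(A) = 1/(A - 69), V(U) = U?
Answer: -15604115/10756 ≈ -1450.7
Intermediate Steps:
S(G) = G²
D(P) = ¼ (D(P) = 1/((0 + 2)²) = 1/(2²) = 1/4 = ¼)
c = -67/38 (c = -67*1/38 = -67/38 ≈ -1.7632)
h(A) = 1/(-69 + A)
((V(-13) + D(-26)) - 1438) - h(c) = ((-13 + ¼) - 1438) - 1/(-69 - 67/38) = (-51/4 - 1438) - 1/(-2689/38) = -5803/4 - 1*(-38/2689) = -5803/4 + 38/2689 = -15604115/10756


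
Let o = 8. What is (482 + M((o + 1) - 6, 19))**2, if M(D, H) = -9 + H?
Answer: 242064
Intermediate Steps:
(482 + M((o + 1) - 6, 19))**2 = (482 + (-9 + 19))**2 = (482 + 10)**2 = 492**2 = 242064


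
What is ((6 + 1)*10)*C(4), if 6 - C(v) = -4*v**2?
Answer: 4900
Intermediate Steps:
C(v) = 6 + 4*v**2 (C(v) = 6 - (-4)*v**2 = 6 + 4*v**2)
((6 + 1)*10)*C(4) = ((6 + 1)*10)*(6 + 4*4**2) = (7*10)*(6 + 4*16) = 70*(6 + 64) = 70*70 = 4900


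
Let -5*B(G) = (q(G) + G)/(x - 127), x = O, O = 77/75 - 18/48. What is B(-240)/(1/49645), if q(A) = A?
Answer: -2859552000/75809 ≈ -37721.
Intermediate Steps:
O = 391/600 (O = 77*(1/75) - 18*1/48 = 77/75 - 3/8 = 391/600 ≈ 0.65167)
x = 391/600 ≈ 0.65167
B(G) = 240*G/75809 (B(G) = -(G + G)/(5*(391/600 - 127)) = -2*G/(5*(-75809/600)) = -2*G*(-600)/(5*75809) = -(-240)*G/75809 = 240*G/75809)
B(-240)/(1/49645) = ((240/75809)*(-240))/(1/49645) = -57600/(75809*1/49645) = -57600/75809*49645 = -2859552000/75809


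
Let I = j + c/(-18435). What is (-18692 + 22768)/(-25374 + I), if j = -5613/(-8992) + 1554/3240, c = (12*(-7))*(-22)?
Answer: -6081015703680/37854168183241 ≈ -0.16064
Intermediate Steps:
c = 1848 (c = -84*(-22) = 1848)
j = 1339987/1213920 (j = -5613*(-1/8992) + 1554*(1/3240) = 5613/8992 + 259/540 = 1339987/1213920 ≈ 1.1039)
I = 1497289079/1491907680 (I = 1339987/1213920 + 1848/(-18435) = 1339987/1213920 + 1848*(-1/18435) = 1339987/1213920 - 616/6145 = 1497289079/1491907680 ≈ 1.0036)
(-18692 + 22768)/(-25374 + I) = (-18692 + 22768)/(-25374 + 1497289079/1491907680) = 4076/(-37854168183241/1491907680) = 4076*(-1491907680/37854168183241) = -6081015703680/37854168183241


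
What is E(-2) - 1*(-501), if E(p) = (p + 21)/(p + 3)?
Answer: 520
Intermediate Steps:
E(p) = (21 + p)/(3 + p)
E(-2) - 1*(-501) = (21 - 2)/(3 - 2) - 1*(-501) = 19/1 + 501 = 1*19 + 501 = 19 + 501 = 520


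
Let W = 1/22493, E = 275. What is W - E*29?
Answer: -179381674/22493 ≈ -7975.0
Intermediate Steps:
W = 1/22493 ≈ 4.4458e-5
W - E*29 = 1/22493 - 275*29 = 1/22493 - 1*7975 = 1/22493 - 7975 = -179381674/22493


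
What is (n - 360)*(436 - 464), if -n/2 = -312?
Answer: -7392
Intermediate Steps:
n = 624 (n = -2*(-312) = 624)
(n - 360)*(436 - 464) = (624 - 360)*(436 - 464) = 264*(-28) = -7392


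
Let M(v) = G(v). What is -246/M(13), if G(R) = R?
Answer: -246/13 ≈ -18.923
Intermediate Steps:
M(v) = v
-246/M(13) = -246/13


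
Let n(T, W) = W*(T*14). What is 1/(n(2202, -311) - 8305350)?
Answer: -1/17892858 ≈ -5.5888e-8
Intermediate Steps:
n(T, W) = 14*T*W (n(T, W) = W*(14*T) = 14*T*W)
1/(n(2202, -311) - 8305350) = 1/(14*2202*(-311) - 8305350) = 1/(-9587508 - 8305350) = 1/(-17892858) = -1/17892858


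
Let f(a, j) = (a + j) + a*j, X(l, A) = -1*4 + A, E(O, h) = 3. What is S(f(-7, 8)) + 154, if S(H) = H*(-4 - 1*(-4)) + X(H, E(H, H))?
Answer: 153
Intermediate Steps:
X(l, A) = -4 + A
f(a, j) = a + j + a*j
S(H) = -1 (S(H) = H*(-4 - 1*(-4)) + (-4 + 3) = H*(-4 + 4) - 1 = H*0 - 1 = 0 - 1 = -1)
S(f(-7, 8)) + 154 = -1 + 154 = 153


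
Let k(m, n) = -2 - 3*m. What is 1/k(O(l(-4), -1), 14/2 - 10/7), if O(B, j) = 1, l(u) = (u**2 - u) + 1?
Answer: -1/5 ≈ -0.20000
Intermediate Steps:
l(u) = 1 + u**2 - u
1/k(O(l(-4), -1), 14/2 - 10/7) = 1/(-2 - 3*1) = 1/(-2 - 3) = 1/(-5) = -1/5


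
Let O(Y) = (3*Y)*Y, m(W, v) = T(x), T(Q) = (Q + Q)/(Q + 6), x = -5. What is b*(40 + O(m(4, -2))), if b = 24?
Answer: 8160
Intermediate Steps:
T(Q) = 2*Q/(6 + Q) (T(Q) = (2*Q)/(6 + Q) = 2*Q/(6 + Q))
m(W, v) = -10 (m(W, v) = 2*(-5)/(6 - 5) = 2*(-5)/1 = 2*(-5)*1 = -10)
O(Y) = 3*Y**2
b*(40 + O(m(4, -2))) = 24*(40 + 3*(-10)**2) = 24*(40 + 3*100) = 24*(40 + 300) = 24*340 = 8160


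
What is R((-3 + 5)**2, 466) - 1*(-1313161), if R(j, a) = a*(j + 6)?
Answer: 1317821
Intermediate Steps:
R(j, a) = a*(6 + j)
R((-3 + 5)**2, 466) - 1*(-1313161) = 466*(6 + (-3 + 5)**2) - 1*(-1313161) = 466*(6 + 2**2) + 1313161 = 466*(6 + 4) + 1313161 = 466*10 + 1313161 = 4660 + 1313161 = 1317821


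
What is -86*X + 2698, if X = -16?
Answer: 4074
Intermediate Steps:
-86*X + 2698 = -86*(-16) + 2698 = 1376 + 2698 = 4074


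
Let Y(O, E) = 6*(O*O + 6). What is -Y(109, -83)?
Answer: -71322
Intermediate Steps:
Y(O, E) = 36 + 6*O² (Y(O, E) = 6*(O² + 6) = 6*(6 + O²) = 36 + 6*O²)
-Y(109, -83) = -(36 + 6*109²) = -(36 + 6*11881) = -(36 + 71286) = -1*71322 = -71322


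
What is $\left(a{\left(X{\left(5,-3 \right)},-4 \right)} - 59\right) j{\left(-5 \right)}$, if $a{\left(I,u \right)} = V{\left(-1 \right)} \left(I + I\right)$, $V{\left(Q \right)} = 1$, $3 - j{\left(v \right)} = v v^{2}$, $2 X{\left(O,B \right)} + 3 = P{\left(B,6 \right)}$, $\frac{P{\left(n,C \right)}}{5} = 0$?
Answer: $-7936$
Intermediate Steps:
$P{\left(n,C \right)} = 0$ ($P{\left(n,C \right)} = 5 \cdot 0 = 0$)
$X{\left(O,B \right)} = - \frac{3}{2}$ ($X{\left(O,B \right)} = - \frac{3}{2} + \frac{1}{2} \cdot 0 = - \frac{3}{2} + 0 = - \frac{3}{2}$)
$j{\left(v \right)} = 3 - v^{3}$ ($j{\left(v \right)} = 3 - v v^{2} = 3 - v^{3}$)
$a{\left(I,u \right)} = 2 I$ ($a{\left(I,u \right)} = 1 \left(I + I\right) = 1 \cdot 2 I = 2 I$)
$\left(a{\left(X{\left(5,-3 \right)},-4 \right)} - 59\right) j{\left(-5 \right)} = \left(2 \left(- \frac{3}{2}\right) - 59\right) \left(3 - \left(-5\right)^{3}\right) = \left(-3 - 59\right) \left(3 - -125\right) = - 62 \left(3 + 125\right) = \left(-62\right) 128 = -7936$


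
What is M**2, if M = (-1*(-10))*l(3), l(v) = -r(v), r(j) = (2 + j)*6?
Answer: 90000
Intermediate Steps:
r(j) = 12 + 6*j
l(v) = -12 - 6*v (l(v) = -(12 + 6*v) = -12 - 6*v)
M = -300 (M = (-1*(-10))*(-12 - 6*3) = 10*(-12 - 18) = 10*(-30) = -300)
M**2 = (-300)**2 = 90000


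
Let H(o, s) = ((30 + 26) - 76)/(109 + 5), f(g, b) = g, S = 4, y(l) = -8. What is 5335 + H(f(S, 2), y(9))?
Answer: 304085/57 ≈ 5334.8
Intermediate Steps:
H(o, s) = -10/57 (H(o, s) = (56 - 76)/114 = -20*1/114 = -10/57)
5335 + H(f(S, 2), y(9)) = 5335 - 10/57 = 304085/57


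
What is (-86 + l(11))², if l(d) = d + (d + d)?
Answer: 2809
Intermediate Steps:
l(d) = 3*d (l(d) = d + 2*d = 3*d)
(-86 + l(11))² = (-86 + 3*11)² = (-86 + 33)² = (-53)² = 2809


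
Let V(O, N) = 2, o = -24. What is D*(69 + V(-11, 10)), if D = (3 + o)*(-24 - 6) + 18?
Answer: 46008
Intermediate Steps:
D = 648 (D = (3 - 24)*(-24 - 6) + 18 = -21*(-30) + 18 = 630 + 18 = 648)
D*(69 + V(-11, 10)) = 648*(69 + 2) = 648*71 = 46008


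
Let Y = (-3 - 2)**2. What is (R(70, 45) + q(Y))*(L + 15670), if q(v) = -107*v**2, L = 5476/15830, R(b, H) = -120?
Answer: -1661888528412/1583 ≈ -1.0498e+9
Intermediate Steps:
L = 2738/7915 (L = 5476*(1/15830) = 2738/7915 ≈ 0.34593)
Y = 25 (Y = (-5)**2 = 25)
(R(70, 45) + q(Y))*(L + 15670) = (-120 - 107*25**2)*(2738/7915 + 15670) = (-120 - 107*625)*(124030788/7915) = (-120 - 66875)*(124030788/7915) = -66995*124030788/7915 = -1661888528412/1583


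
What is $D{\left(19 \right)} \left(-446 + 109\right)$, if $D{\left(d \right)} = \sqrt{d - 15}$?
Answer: $-674$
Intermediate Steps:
$D{\left(d \right)} = \sqrt{-15 + d}$
$D{\left(19 \right)} \left(-446 + 109\right) = \sqrt{-15 + 19} \left(-446 + 109\right) = \sqrt{4} \left(-337\right) = 2 \left(-337\right) = -674$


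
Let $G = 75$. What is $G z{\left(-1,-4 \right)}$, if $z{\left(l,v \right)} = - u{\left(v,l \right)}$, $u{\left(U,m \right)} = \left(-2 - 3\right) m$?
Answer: $-375$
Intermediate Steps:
$u{\left(U,m \right)} = - 5 m$
$z{\left(l,v \right)} = 5 l$ ($z{\left(l,v \right)} = - \left(-5\right) l = 5 l$)
$G z{\left(-1,-4 \right)} = 75 \cdot 5 \left(-1\right) = 75 \left(-5\right) = -375$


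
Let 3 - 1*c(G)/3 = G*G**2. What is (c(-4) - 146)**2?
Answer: 3025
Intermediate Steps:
c(G) = 9 - 3*G**3 (c(G) = 9 - 3*G*G**2 = 9 - 3*G**3)
(c(-4) - 146)**2 = ((9 - 3*(-4)**3) - 146)**2 = ((9 - 3*(-64)) - 146)**2 = ((9 + 192) - 146)**2 = (201 - 146)**2 = 55**2 = 3025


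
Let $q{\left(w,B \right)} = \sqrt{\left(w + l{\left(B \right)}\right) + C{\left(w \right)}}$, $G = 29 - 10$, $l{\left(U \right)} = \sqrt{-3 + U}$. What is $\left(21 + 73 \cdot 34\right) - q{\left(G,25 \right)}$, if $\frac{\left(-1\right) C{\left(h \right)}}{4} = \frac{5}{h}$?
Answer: $2503 - \frac{\sqrt{6479 + 361 \sqrt{22}}}{19} \approx 2498.2$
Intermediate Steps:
$G = 19$
$C{\left(h \right)} = - \frac{20}{h}$ ($C{\left(h \right)} = - 4 \frac{5}{h} = - \frac{20}{h}$)
$q{\left(w,B \right)} = \sqrt{w + \sqrt{-3 + B} - \frac{20}{w}}$ ($q{\left(w,B \right)} = \sqrt{\left(w + \sqrt{-3 + B}\right) - \frac{20}{w}} = \sqrt{w + \sqrt{-3 + B} - \frac{20}{w}}$)
$\left(21 + 73 \cdot 34\right) - q{\left(G,25 \right)} = \left(21 + 73 \cdot 34\right) - \sqrt{19 + \sqrt{-3 + 25} - \frac{20}{19}} = \left(21 + 2482\right) - \sqrt{19 + \sqrt{22} - \frac{20}{19}} = 2503 - \sqrt{19 + \sqrt{22} - \frac{20}{19}} = 2503 - \sqrt{\frac{341}{19} + \sqrt{22}}$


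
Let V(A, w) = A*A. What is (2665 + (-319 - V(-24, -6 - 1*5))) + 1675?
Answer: 3445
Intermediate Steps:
V(A, w) = A²
(2665 + (-319 - V(-24, -6 - 1*5))) + 1675 = (2665 + (-319 - 1*(-24)²)) + 1675 = (2665 + (-319 - 1*576)) + 1675 = (2665 + (-319 - 576)) + 1675 = (2665 - 895) + 1675 = 1770 + 1675 = 3445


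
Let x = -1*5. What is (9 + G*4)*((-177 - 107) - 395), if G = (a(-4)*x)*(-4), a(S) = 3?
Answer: -169071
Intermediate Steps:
x = -5
G = 60 (G = (3*(-5))*(-4) = -15*(-4) = 60)
(9 + G*4)*((-177 - 107) - 395) = (9 + 60*4)*((-177 - 107) - 395) = (9 + 240)*(-284 - 395) = 249*(-679) = -169071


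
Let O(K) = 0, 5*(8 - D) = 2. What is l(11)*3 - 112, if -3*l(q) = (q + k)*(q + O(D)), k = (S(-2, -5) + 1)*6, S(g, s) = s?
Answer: 31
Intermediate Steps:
D = 38/5 (D = 8 - ⅕*2 = 8 - ⅖ = 38/5 ≈ 7.6000)
k = -24 (k = (-5 + 1)*6 = -4*6 = -24)
l(q) = -q*(-24 + q)/3 (l(q) = -(q - 24)*(q + 0)/3 = -(-24 + q)*q/3 = -q*(-24 + q)/3)
l(11)*3 - 112 = ((⅓)*11*(24 - 1*11))*3 - 112 = ((⅓)*11*(24 - 11))*3 - 112 = ((⅓)*11*13)*3 - 112 = (143/3)*3 - 112 = 143 - 112 = 31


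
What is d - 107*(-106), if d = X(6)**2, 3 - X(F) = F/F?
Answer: 11346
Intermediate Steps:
X(F) = 2 (X(F) = 3 - F/F = 3 - 1*1 = 3 - 1 = 2)
d = 4 (d = 2**2 = 4)
d - 107*(-106) = 4 - 107*(-106) = 4 + 11342 = 11346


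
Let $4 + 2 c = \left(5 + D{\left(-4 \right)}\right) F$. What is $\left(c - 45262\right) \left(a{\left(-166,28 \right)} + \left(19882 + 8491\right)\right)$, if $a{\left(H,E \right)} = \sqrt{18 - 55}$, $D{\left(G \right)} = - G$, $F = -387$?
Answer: $- \frac{2667374103}{2} - \frac{94011 i \sqrt{37}}{2} \approx -1.3337 \cdot 10^{9} - 2.8592 \cdot 10^{5} i$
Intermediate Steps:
$a{\left(H,E \right)} = i \sqrt{37}$ ($a{\left(H,E \right)} = \sqrt{-37} = i \sqrt{37}$)
$c = - \frac{3487}{2}$ ($c = -2 + \frac{\left(5 - -4\right) \left(-387\right)}{2} = -2 + \frac{\left(5 + 4\right) \left(-387\right)}{2} = -2 + \frac{9 \left(-387\right)}{2} = -2 + \frac{1}{2} \left(-3483\right) = -2 - \frac{3483}{2} = - \frac{3487}{2} \approx -1743.5$)
$\left(c - 45262\right) \left(a{\left(-166,28 \right)} + \left(19882 + 8491\right)\right) = \left(- \frac{3487}{2} - 45262\right) \left(i \sqrt{37} + \left(19882 + 8491\right)\right) = - \frac{94011 \left(i \sqrt{37} + 28373\right)}{2} = - \frac{94011 \left(28373 + i \sqrt{37}\right)}{2} = - \frac{2667374103}{2} - \frac{94011 i \sqrt{37}}{2}$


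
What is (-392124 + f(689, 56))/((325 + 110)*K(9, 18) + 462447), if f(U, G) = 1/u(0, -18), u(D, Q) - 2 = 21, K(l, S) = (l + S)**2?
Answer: -9018851/17929926 ≈ -0.50301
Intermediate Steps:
K(l, S) = (S + l)**2
u(D, Q) = 23 (u(D, Q) = 2 + 21 = 23)
f(U, G) = 1/23
(-392124 + f(689, 56))/((325 + 110)*K(9, 18) + 462447) = (-392124 + 1/23)/((325 + 110)*(18 + 9)**2 + 462447) = -9018851/(23*(435*27**2 + 462447)) = -9018851/(23*(435*729 + 462447)) = -9018851/(23*(317115 + 462447)) = -9018851/23/779562 = -9018851/23*1/779562 = -9018851/17929926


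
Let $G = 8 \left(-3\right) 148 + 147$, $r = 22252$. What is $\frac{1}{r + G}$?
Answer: $\frac{1}{18847} \approx 5.3059 \cdot 10^{-5}$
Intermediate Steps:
$G = -3405$ ($G = \left(-24\right) 148 + 147 = -3552 + 147 = -3405$)
$\frac{1}{r + G} = \frac{1}{22252 - 3405} = \frac{1}{18847}$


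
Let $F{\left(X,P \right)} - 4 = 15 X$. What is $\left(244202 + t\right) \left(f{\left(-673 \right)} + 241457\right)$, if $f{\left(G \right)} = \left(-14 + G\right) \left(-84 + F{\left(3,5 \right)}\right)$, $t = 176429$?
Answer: $111678371762$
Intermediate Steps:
$F{\left(X,P \right)} = 4 + 15 X$
$f{\left(G \right)} = 490 - 35 G$ ($f{\left(G \right)} = \left(-14 + G\right) \left(-84 + \left(4 + 15 \cdot 3\right)\right) = \left(-14 + G\right) \left(-84 + \left(4 + 45\right)\right) = \left(-14 + G\right) \left(-84 + 49\right) = \left(-14 + G\right) \left(-35\right) = 490 - 35 G$)
$\left(244202 + t\right) \left(f{\left(-673 \right)} + 241457\right) = \left(244202 + 176429\right) \left(\left(490 - -23555\right) + 241457\right) = 420631 \left(\left(490 + 23555\right) + 241457\right) = 420631 \left(24045 + 241457\right) = 420631 \cdot 265502 = 111678371762$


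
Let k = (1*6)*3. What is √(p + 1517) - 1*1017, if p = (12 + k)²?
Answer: -1017 + √2417 ≈ -967.84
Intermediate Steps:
k = 18 (k = 6*3 = 18)
p = 900 (p = (12 + 18)² = 30² = 900)
√(p + 1517) - 1*1017 = √(900 + 1517) - 1*1017 = √2417 - 1017 = -1017 + √2417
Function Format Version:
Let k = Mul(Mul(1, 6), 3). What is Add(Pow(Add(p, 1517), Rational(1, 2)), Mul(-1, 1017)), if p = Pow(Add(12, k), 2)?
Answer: Add(-1017, Pow(2417, Rational(1, 2))) ≈ -967.84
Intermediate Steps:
k = 18 (k = Mul(6, 3) = 18)
p = 900 (p = Pow(Add(12, 18), 2) = Pow(30, 2) = 900)
Add(Pow(Add(p, 1517), Rational(1, 2)), Mul(-1, 1017)) = Add(Pow(Add(900, 1517), Rational(1, 2)), Mul(-1, 1017)) = Add(Pow(2417, Rational(1, 2)), -1017) = Add(-1017, Pow(2417, Rational(1, 2)))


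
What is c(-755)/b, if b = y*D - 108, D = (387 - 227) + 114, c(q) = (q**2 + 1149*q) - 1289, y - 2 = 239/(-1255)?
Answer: -374942545/486714 ≈ -770.35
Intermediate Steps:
y = 2271/1255 (y = 2 + 239/(-1255) = 2 + 239*(-1/1255) = 2 - 239/1255 = 2271/1255 ≈ 1.8096)
c(q) = -1289 + q**2 + 1149*q
D = 274 (D = 160 + 114 = 274)
b = 486714/1255 (b = (2271/1255)*274 - 108 = 622254/1255 - 108 = 486714/1255 ≈ 387.82)
c(-755)/b = (-1289 + (-755)**2 + 1149*(-755))/(486714/1255) = (-1289 + 570025 - 867495)*(1255/486714) = -298759*1255/486714 = -374942545/486714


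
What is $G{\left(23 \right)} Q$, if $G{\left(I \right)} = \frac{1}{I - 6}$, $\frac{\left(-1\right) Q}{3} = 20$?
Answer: $- \frac{60}{17} \approx -3.5294$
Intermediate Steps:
$Q = -60$ ($Q = \left(-3\right) 20 = -60$)
$G{\left(I \right)} = \frac{1}{-6 + I}$
$G{\left(23 \right)} Q = \frac{1}{-6 + 23} \left(-60\right) = \frac{1}{17} \left(-60\right) = - \frac{60}{17}$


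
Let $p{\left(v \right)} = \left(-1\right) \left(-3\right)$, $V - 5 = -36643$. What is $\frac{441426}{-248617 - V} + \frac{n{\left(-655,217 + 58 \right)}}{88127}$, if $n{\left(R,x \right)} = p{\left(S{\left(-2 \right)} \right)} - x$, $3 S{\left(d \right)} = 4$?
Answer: $- \frac{38959207390}{18681073333} \approx -2.0855$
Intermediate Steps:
$V = -36638$ ($V = 5 - 36643 = -36638$)
$S{\left(d \right)} = \frac{4}{3}$ ($S{\left(d \right)} = \frac{1}{3} \cdot 4 = \frac{4}{3}$)
$p{\left(v \right)} = 3$
$n{\left(R,x \right)} = 3 - x$
$\frac{441426}{-248617 - V} + \frac{n{\left(-655,217 + 58 \right)}}{88127} = \frac{441426}{-248617 - -36638} + \frac{3 - \left(217 + 58\right)}{88127} = \frac{441426}{-248617 + 36638} + \left(3 - 275\right) \frac{1}{88127} = \frac{441426}{-211979} + \left(3 - 275\right) \frac{1}{88127} = 441426 \left(- \frac{1}{211979}\right) - \frac{272}{88127} = - \frac{441426}{211979} - \frac{272}{88127} = - \frac{38959207390}{18681073333}$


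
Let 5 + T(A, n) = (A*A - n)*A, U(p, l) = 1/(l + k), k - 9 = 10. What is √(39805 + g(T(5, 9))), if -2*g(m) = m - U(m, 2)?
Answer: √17537478/21 ≈ 199.42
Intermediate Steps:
k = 19 (k = 9 + 10 = 19)
U(p, l) = 1/(19 + l) (U(p, l) = 1/(l + 19) = 1/(19 + l))
T(A, n) = -5 + A*(A² - n) (T(A, n) = -5 + (A*A - n)*A = -5 + (A² - n)*A = -5 + A*(A² - n))
g(m) = 1/42 - m/2 (g(m) = -(m - 1/(19 + 2))/2 = -(m - 1/21)/2 = -(-1/21 + m)/2 = 1/42 - m/2)
√(39805 + g(T(5, 9))) = √(39805 + (1/42 - (-5 + 5³ - 1*5*9)/2)) = √(39805 + (1/42 - (-5 + 125 - 45)/2)) = √(39805 + (1/42 - ½*75)) = √(39805 + (1/42 - 75/2)) = √(39805 - 787/21) = √(835118/21) = √17537478/21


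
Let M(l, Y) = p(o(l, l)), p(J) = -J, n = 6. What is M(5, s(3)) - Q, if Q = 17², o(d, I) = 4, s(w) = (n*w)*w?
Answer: -293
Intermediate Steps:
s(w) = 6*w² (s(w) = (6*w)*w = 6*w²)
M(l, Y) = -4 (M(l, Y) = -1*4 = -4)
Q = 289
M(5, s(3)) - Q = -4 - 1*289 = -4 - 289 = -293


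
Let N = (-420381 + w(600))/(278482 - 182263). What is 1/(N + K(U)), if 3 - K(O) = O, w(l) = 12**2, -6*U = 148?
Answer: 32073/747274 ≈ 0.042920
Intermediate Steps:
U = -74/3 (U = -1/6*148 = -74/3 ≈ -24.667)
w(l) = 144
K(O) = 3 - O
N = -46693/10691 (N = (-420381 + 144)/(278482 - 182263) = -420237/96219 = -420237*1/96219 = -46693/10691 ≈ -4.3675)
1/(N + K(U)) = 1/(-46693/10691 + (3 - 1*(-74/3))) = 1/(-46693/10691 + (3 + 74/3)) = 1/(-46693/10691 + 83/3) = 1/(747274/32073) = 32073/747274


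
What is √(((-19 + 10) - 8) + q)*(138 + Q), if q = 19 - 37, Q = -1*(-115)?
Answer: 253*I*√35 ≈ 1496.8*I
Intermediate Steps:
Q = 115
q = -18
√(((-19 + 10) - 8) + q)*(138 + Q) = √(((-19 + 10) - 8) - 18)*(138 + 115) = √((-9 - 8) - 18)*253 = √(-17 - 18)*253 = √(-35)*253 = (I*√35)*253 = 253*I*√35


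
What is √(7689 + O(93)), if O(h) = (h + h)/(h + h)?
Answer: √7690 ≈ 87.693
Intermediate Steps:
O(h) = 1 (O(h) = (2*h)/((2*h)) = (2*h)*(1/(2*h)) = 1)
√(7689 + O(93)) = √(7689 + 1) = √7690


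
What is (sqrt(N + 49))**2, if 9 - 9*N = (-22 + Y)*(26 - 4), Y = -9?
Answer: 1132/9 ≈ 125.78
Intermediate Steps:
N = 691/9 (N = 1 - (-22 - 9)*(26 - 4)/9 = 1 - (-31)*22/9 = 1 - 1/9*(-682) = 1 + 682/9 = 691/9 ≈ 76.778)
(sqrt(N + 49))**2 = (sqrt(691/9 + 49))**2 = (sqrt(1132/9))**2 = (2*sqrt(283)/3)**2 = 1132/9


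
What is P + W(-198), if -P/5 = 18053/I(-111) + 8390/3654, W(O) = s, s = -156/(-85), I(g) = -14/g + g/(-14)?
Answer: -21802259485121/1943827515 ≈ -11216.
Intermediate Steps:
I(g) = -14/g - g/14 (I(g) = -14/g + g*(-1/14) = -14/g - g/14)
s = 156/85 (s = -156*(-1/85) = 156/85 ≈ 1.8353)
W(O) = 156/85
P = -256539140945/22868559 (P = -5*(18053/(-14/(-111) - 1/14*(-111)) + 8390/3654) = -5*(18053/(-14*(-1/111) + 111/14) + 8390*(1/3654)) = -5*(18053/(14/111 + 111/14) + 4195/1827) = -5*(18053/(12517/1554) + 4195/1827) = -5*(18053*(1554/12517) + 4195/1827) = -5*(28054362/12517 + 4195/1827) = -5*51307828189/22868559 = -256539140945/22868559 ≈ -11218.)
P + W(-198) = -256539140945/22868559 + 156/85 = -21802259485121/1943827515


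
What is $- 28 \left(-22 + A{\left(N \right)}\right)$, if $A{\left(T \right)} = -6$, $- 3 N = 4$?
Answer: $784$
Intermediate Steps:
$N = - \frac{4}{3}$ ($N = \left(- \frac{1}{3}\right) 4 = - \frac{4}{3} \approx -1.3333$)
$- 28 \left(-22 + A{\left(N \right)}\right) = - 28 \left(-22 - 6\right) = \left(-28\right) \left(-28\right) = 784$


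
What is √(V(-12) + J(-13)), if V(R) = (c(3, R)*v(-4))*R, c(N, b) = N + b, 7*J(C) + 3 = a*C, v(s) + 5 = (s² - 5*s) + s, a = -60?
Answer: √3027 ≈ 55.018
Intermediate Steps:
v(s) = -5 + s² - 4*s (v(s) = -5 + ((s² - 5*s) + s) = -5 + (s² - 4*s) = -5 + s² - 4*s)
J(C) = -3/7 - 60*C/7 (J(C) = -3/7 + (-60*C)/7 = -3/7 - 60*C/7)
V(R) = R*(81 + 27*R) (V(R) = ((3 + R)*(-5 + (-4)² - 4*(-4)))*R = ((3 + R)*(-5 + 16 + 16))*R = ((3 + R)*27)*R = (81 + 27*R)*R = R*(81 + 27*R))
√(V(-12) + J(-13)) = √(27*(-12)*(3 - 12) + (-3/7 - 60/7*(-13))) = √(27*(-12)*(-9) + (-3/7 + 780/7)) = √(2916 + 111) = √3027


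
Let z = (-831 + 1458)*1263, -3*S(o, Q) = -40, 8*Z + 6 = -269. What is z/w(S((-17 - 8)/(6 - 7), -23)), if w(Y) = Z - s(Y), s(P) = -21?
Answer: -6335208/107 ≈ -59208.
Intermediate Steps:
Z = -275/8 (Z = -¾ + (⅛)*(-269) = -¾ - 269/8 = -275/8 ≈ -34.375)
S(o, Q) = 40/3 (S(o, Q) = -⅓*(-40) = 40/3)
z = 791901 (z = 627*1263 = 791901)
w(Y) = -107/8 (w(Y) = -275/8 - 1*(-21) = -275/8 + 21 = -107/8)
z/w(S((-17 - 8)/(6 - 7), -23)) = 791901/(-107/8) = 791901*(-8/107) = -6335208/107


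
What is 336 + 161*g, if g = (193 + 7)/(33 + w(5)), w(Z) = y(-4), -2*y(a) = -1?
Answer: 86912/67 ≈ 1297.2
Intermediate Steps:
y(a) = ½ (y(a) = -½*(-1) = ½)
w(Z) = ½
g = 400/67 (g = (193 + 7)/(33 + ½) = 200/(67/2) = 200*(2/67) = 400/67 ≈ 5.9701)
336 + 161*g = 336 + 161*(400/67) = 336 + 64400/67 = 86912/67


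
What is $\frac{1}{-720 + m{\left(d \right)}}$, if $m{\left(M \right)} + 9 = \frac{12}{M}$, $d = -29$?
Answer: $- \frac{29}{21153} \approx -0.001371$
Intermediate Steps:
$m{\left(M \right)} = -9 + \frac{12}{M}$
$\frac{1}{-720 + m{\left(d \right)}} = \frac{1}{-720 - \left(9 - \frac{12}{-29}\right)} = \frac{1}{-720 + \left(-9 + 12 \left(- \frac{1}{29}\right)\right)} = \frac{1}{-720 - \frac{273}{29}} = \frac{1}{- \frac{21153}{29}} = - \frac{29}{21153}$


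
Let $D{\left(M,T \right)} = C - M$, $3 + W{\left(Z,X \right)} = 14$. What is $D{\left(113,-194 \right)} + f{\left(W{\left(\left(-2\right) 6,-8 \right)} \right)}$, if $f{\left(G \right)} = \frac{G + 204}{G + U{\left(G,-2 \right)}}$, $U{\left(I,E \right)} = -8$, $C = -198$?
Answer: $- \frac{718}{3} \approx -239.33$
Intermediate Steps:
$W{\left(Z,X \right)} = 11$ ($W{\left(Z,X \right)} = -3 + 14 = 11$)
$D{\left(M,T \right)} = -198 - M$
$f{\left(G \right)} = \frac{204 + G}{-8 + G}$ ($f{\left(G \right)} = \frac{G + 204}{G - 8} = \frac{204 + G}{-8 + G}$)
$D{\left(113,-194 \right)} + f{\left(W{\left(\left(-2\right) 6,-8 \right)} \right)} = \left(-198 - 113\right) + \frac{204 + 11}{-8 + 11} = \left(-198 - 113\right) + \frac{1}{3} \cdot 215 = -311 + \frac{1}{3} \cdot 215 = -311 + \frac{215}{3} = - \frac{718}{3}$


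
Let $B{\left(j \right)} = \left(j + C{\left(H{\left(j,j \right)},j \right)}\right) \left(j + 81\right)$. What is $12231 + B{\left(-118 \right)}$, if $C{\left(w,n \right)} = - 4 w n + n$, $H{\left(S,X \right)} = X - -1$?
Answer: $2064251$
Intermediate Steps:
$H{\left(S,X \right)} = 1 + X$ ($H{\left(S,X \right)} = X + 1 = 1 + X$)
$C{\left(w,n \right)} = n - 4 n w$ ($C{\left(w,n \right)} = - 4 n w + n = n - 4 n w$)
$B{\left(j \right)} = \left(81 + j\right) \left(j + j \left(-3 - 4 j\right)\right)$ ($B{\left(j \right)} = \left(j + j \left(1 - 4 \left(1 + j\right)\right)\right) \left(j + 81\right) = \left(j + j \left(1 - \left(4 + 4 j\right)\right)\right) \left(81 + j\right) = \left(j + j \left(-3 - 4 j\right)\right) \left(81 + j\right) = \left(81 + j\right) \left(j + j \left(-3 - 4 j\right)\right)$)
$12231 + B{\left(-118 \right)} = 12231 - 118 \left(-162 - -38114 - 118 \left(-3 - -472\right)\right) = 12231 - 118 \left(-162 + 38114 - 118 \left(-3 + 472\right)\right) = 12231 - 118 \left(-162 + 38114 - 55342\right) = 12231 - -2052020 = 12231 + 2052020 = 2064251$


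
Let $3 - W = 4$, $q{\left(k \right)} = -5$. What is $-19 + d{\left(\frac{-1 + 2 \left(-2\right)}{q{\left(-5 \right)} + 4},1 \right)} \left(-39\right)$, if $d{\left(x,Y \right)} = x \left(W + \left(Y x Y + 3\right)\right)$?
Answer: $-1384$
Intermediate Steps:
$W = -1$ ($W = 3 - 4 = -1$)
$d{\left(x,Y \right)} = x \left(2 + x Y^{2}\right)$ ($d{\left(x,Y \right)} = x \left(-1 + \left(Y x Y + 3\right)\right) = x \left(-1 + \left(x Y^{2} + 3\right)\right) = x \left(-1 + \left(3 + x Y^{2}\right)\right) = x \left(2 + x Y^{2}\right)$)
$-19 + d{\left(\frac{-1 + 2 \left(-2\right)}{q{\left(-5 \right)} + 4},1 \right)} \left(-39\right) = -19 + \frac{-1 + 2 \left(-2\right)}{-5 + 4} \left(2 + \frac{-1 + 2 \left(-2\right)}{-5 + 4} \cdot 1^{2}\right) \left(-39\right) = -19 + \frac{-1 - 4}{-1} \left(2 + \frac{-1 - 4}{-1} \cdot 1\right) \left(-39\right) = -19 + \left(-5\right) \left(-1\right) \left(2 + \left(-5\right) \left(-1\right) 1\right) \left(-39\right) = -19 + 5 \left(2 + 5 \cdot 1\right) \left(-39\right) = -19 + 5 \left(2 + 5\right) \left(-39\right) = -19 + 5 \cdot 7 \left(-39\right) = -19 + 35 \left(-39\right) = -19 - 1365 = -1384$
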